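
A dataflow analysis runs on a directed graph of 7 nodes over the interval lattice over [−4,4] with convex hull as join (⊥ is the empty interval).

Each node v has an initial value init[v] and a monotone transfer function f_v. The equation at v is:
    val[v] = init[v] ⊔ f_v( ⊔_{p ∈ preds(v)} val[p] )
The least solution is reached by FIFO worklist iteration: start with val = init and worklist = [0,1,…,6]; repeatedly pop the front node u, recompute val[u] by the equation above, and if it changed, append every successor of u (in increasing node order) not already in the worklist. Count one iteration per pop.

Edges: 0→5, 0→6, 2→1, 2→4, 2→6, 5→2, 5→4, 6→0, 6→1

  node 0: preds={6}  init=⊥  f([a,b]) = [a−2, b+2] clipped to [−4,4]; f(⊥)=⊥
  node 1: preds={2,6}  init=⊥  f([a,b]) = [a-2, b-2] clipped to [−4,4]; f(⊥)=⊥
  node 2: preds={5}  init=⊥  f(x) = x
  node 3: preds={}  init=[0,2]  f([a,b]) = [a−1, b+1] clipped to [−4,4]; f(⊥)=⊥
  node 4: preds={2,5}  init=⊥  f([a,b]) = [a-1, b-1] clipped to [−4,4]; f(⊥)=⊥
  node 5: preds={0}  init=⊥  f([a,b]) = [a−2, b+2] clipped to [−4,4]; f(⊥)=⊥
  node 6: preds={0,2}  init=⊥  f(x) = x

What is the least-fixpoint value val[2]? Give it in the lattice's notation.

Trace (7 dequeues):
  [1] u=0 | in ⊥ | out ⊥ | ==
  [2] u=1 | in ⊥ | out ⊥ | ==
  [3] u=2 | in ⊥ | out ⊥ | ==
  [4] u=3 | in ⊥ | out [0,2] | ==
  [5] u=4 | in ⊥ | out ⊥ | ==
  [6] u=5 | in ⊥ | out ⊥ | ==
  [7] u=6 | in ⊥ | out ⊥ | ==

Converged values:
  [0] ⊥
  [1] ⊥
  [2] ⊥
  [3] [0,2]
  [4] ⊥
  [5] ⊥
  [6] ⊥

⊥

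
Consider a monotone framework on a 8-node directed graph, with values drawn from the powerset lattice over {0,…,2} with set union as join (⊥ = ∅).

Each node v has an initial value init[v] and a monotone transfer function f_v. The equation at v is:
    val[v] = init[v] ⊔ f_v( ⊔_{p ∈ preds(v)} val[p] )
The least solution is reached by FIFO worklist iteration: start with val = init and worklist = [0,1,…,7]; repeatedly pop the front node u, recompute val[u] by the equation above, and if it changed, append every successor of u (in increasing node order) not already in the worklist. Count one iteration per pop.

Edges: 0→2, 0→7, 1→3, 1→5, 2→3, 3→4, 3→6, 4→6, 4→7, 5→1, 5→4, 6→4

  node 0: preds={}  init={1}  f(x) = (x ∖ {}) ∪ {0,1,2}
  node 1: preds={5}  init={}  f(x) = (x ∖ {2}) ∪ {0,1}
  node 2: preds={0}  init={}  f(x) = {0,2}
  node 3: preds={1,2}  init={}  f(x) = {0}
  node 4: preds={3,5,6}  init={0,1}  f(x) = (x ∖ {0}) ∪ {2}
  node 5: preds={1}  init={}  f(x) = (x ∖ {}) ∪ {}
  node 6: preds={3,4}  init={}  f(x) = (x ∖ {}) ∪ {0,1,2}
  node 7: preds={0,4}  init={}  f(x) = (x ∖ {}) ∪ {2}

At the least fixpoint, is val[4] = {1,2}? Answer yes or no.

Worklist (10 pops):
  #1 pop 0: in={} → {0,1,2} (was {1}); enqueue []
  #2 pop 1: in={} → {0,1} (was {}); enqueue []
  #3 pop 2: in={0,1,2} → {0,2} (was {}); enqueue []
  #4 pop 3: in={0,1,2} → {0} (was {}); enqueue []
  #5 pop 4: in={0} → {0,1,2} (was {0,1}); enqueue []
  #6 pop 5: in={0,1} → {0,1} (was {}); enqueue [1,4]
  #7 pop 6: in={0,1,2} → {0,1,2} (was {}); enqueue []
  #8 pop 7: in={0,1,2} → {0,1,2} (was {}); enqueue []
  #9 pop 1: in={0,1} → {0,1} (no change)
  #10 pop 4: in={0,1,2} → {0,1,2} (no change)

Fixpoint:
  val[0] = {0,1,2}
  val[1] = {0,1}
  val[2] = {0,2}
  val[3] = {0}
  val[4] = {0,1,2}
  val[5] = {0,1}
  val[6] = {0,1,2}
  val[7] = {0,1,2}

no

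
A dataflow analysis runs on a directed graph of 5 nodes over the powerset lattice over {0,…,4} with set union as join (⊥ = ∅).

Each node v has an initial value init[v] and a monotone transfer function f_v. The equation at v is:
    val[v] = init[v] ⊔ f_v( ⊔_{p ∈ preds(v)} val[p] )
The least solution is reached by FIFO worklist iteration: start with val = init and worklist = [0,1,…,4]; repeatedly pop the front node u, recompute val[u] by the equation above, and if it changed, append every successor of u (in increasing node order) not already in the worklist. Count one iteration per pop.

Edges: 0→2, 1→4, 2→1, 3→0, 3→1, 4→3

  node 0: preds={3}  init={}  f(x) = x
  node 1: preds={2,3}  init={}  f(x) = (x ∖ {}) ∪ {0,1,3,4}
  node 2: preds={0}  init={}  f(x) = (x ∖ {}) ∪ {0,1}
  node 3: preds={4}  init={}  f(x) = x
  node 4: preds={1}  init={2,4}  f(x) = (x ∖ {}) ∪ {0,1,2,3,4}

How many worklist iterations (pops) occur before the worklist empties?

14

Iteration log — 14 steps:
  step 1. node 0  ⊔preds={}  new={}  stable
  step 2. node 1  ⊔preds={}  new={0,1,3,4}  old={}  +wl: 
  step 3. node 2  ⊔preds={}  new={0,1}  old={}  +wl: 1
  step 4. node 3  ⊔preds={2,4}  new={2,4}  old={}  +wl: 0
  step 5. node 4  ⊔preds={0,1,3,4}  new={0,1,2,3,4}  old={2,4}  +wl: 3
  step 6. node 1  ⊔preds={0,1,2,4}  new={0,1,2,3,4}  old={0,1,3,4}  +wl: 4
  step 7. node 0  ⊔preds={2,4}  new={2,4}  old={}  +wl: 2
  step 8. node 3  ⊔preds={0,1,2,3,4}  new={0,1,2,3,4}  old={2,4}  +wl: 0,1
  step 9. node 4  ⊔preds={0,1,2,3,4}  new={0,1,2,3,4}  stable
  step 10. node 2  ⊔preds={2,4}  new={0,1,2,4}  old={0,1}  +wl: 
  step 11. node 0  ⊔preds={0,1,2,3,4}  new={0,1,2,3,4}  old={2,4}  +wl: 2
  step 12. node 1  ⊔preds={0,1,2,3,4}  new={0,1,2,3,4}  stable
  step 13. node 2  ⊔preds={0,1,2,3,4}  new={0,1,2,3,4}  old={0,1,2,4}  +wl: 1
  step 14. node 1  ⊔preds={0,1,2,3,4}  new={0,1,2,3,4}  stable

Least fixpoint reached:
  node 0: {0,1,2,3,4}
  node 1: {0,1,2,3,4}
  node 2: {0,1,2,3,4}
  node 3: {0,1,2,3,4}
  node 4: {0,1,2,3,4}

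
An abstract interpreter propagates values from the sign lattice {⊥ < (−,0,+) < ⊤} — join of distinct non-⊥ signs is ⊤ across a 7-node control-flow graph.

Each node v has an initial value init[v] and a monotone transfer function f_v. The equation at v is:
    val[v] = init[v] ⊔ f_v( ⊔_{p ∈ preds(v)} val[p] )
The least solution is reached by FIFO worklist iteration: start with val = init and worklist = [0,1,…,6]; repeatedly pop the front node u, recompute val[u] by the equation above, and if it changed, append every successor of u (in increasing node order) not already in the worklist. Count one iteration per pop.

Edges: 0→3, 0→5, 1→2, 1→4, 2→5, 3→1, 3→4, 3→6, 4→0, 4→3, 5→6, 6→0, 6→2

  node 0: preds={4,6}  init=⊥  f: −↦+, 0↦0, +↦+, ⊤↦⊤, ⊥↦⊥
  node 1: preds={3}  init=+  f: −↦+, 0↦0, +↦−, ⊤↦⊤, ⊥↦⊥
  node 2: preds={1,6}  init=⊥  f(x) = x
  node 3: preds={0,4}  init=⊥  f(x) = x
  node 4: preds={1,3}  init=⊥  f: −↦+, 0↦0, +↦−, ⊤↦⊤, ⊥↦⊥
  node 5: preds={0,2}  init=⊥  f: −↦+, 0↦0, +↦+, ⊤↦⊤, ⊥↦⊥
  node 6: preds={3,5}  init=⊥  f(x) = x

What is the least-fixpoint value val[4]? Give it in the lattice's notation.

⊤

Worklist (18 pops):
  #1 pop 0: in=⊥ → ⊥ (no change)
  #2 pop 1: in=⊥ → + (no change)
  #3 pop 2: in=+ → + (was ⊥); enqueue []
  #4 pop 3: in=⊥ → ⊥ (no change)
  #5 pop 4: in=+ → − (was ⊥); enqueue [0,3]
  #6 pop 5: in=+ → + (was ⊥); enqueue []
  #7 pop 6: in=+ → + (was ⊥); enqueue [2]
  #8 pop 0: in=⊤ → ⊤ (was ⊥); enqueue [5]
  #9 pop 3: in=⊤ → ⊤ (was ⊥); enqueue [1,4,6]
  #10 pop 2: in=+ → + (no change)
  #11 pop 5: in=⊤ → ⊤ (was +); enqueue []
  #12 pop 1: in=⊤ → ⊤ (was +); enqueue [2]
  #13 pop 4: in=⊤ → ⊤ (was −); enqueue [0,3]
  #14 pop 6: in=⊤ → ⊤ (was +); enqueue []
  #15 pop 2: in=⊤ → ⊤ (was +); enqueue [5]
  #16 pop 0: in=⊤ → ⊤ (no change)
  #17 pop 3: in=⊤ → ⊤ (no change)
  #18 pop 5: in=⊤ → ⊤ (no change)

Fixpoint:
  val[0] = ⊤
  val[1] = ⊤
  val[2] = ⊤
  val[3] = ⊤
  val[4] = ⊤
  val[5] = ⊤
  val[6] = ⊤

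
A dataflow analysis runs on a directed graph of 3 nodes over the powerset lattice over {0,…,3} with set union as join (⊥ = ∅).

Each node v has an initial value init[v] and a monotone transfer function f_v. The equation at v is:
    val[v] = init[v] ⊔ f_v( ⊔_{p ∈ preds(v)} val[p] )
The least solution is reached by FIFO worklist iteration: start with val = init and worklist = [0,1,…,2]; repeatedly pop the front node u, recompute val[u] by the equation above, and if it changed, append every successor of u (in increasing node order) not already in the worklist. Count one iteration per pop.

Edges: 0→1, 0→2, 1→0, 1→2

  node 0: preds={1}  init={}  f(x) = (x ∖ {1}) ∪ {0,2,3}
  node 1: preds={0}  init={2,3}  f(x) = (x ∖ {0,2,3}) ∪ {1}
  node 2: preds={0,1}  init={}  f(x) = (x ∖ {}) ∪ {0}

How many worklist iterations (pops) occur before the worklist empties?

Worklist (4 pops):
  #1 pop 0: in={2,3} → {0,2,3} (was {}); enqueue []
  #2 pop 1: in={0,2,3} → {1,2,3} (was {2,3}); enqueue [0]
  #3 pop 2: in={0,1,2,3} → {0,1,2,3} (was {}); enqueue []
  #4 pop 0: in={1,2,3} → {0,2,3} (no change)

Fixpoint:
  val[0] = {0,2,3}
  val[1] = {1,2,3}
  val[2] = {0,1,2,3}

4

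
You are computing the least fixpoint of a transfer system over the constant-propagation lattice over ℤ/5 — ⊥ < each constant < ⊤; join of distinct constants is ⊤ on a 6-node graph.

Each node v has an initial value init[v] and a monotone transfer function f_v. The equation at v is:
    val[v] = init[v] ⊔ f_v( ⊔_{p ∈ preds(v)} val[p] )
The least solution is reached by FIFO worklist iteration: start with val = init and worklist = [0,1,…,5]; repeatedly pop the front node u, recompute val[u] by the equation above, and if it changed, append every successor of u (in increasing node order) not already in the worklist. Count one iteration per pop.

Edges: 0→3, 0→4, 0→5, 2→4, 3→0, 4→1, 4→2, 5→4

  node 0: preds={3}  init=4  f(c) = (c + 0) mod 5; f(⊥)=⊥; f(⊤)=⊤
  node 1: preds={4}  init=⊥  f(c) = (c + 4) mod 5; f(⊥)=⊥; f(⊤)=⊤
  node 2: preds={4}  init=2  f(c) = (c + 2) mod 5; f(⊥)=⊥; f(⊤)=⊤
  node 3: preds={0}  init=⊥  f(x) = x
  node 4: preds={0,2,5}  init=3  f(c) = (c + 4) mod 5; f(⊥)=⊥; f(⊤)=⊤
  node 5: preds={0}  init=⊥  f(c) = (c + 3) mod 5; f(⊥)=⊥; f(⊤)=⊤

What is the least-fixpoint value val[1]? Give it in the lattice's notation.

⊤

Trace (10 dequeues):
  [1] u=0 | in ⊥ | out 4 | ==
  [2] u=1 | in 3 | out 2 | prev ⊥ | push {}
  [3] u=2 | in 3 | out ⊤ | prev 2 | push {}
  [4] u=3 | in 4 | out 4 | prev ⊥ | push {0}
  [5] u=4 | in ⊤ | out ⊤ | prev 3 | push {1,2}
  [6] u=5 | in 4 | out 2 | prev ⊥ | push {4}
  [7] u=0 | in 4 | out 4 | ==
  [8] u=1 | in ⊤ | out ⊤ | prev 2 | push {}
  [9] u=2 | in ⊤ | out ⊤ | ==
  [10] u=4 | in ⊤ | out ⊤ | ==

Converged values:
  [0] 4
  [1] ⊤
  [2] ⊤
  [3] 4
  [4] ⊤
  [5] 2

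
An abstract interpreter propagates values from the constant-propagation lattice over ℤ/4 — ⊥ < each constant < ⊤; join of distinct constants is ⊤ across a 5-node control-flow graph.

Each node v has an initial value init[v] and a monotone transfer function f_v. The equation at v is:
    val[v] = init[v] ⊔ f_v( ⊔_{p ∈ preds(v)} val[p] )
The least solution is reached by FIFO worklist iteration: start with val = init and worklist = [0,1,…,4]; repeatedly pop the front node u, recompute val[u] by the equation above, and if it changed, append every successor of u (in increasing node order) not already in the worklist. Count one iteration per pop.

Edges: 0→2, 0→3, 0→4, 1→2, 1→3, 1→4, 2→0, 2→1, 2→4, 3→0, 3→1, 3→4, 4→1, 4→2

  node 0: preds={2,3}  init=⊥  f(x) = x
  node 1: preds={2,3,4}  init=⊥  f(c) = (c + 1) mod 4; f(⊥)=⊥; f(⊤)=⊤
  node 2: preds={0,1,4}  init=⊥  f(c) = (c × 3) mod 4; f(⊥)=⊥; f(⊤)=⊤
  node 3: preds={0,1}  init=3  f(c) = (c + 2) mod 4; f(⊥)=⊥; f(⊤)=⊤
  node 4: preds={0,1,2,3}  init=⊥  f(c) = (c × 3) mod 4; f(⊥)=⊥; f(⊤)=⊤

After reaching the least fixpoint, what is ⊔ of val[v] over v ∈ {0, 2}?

Worklist (10 pops):
  #1 pop 0: in=3 → 3 (was ⊥); enqueue []
  #2 pop 1: in=3 → 0 (was ⊥); enqueue []
  #3 pop 2: in=⊤ → ⊤ (was ⊥); enqueue [0,1]
  #4 pop 3: in=⊤ → ⊤ (was 3); enqueue []
  #5 pop 4: in=⊤ → ⊤ (was ⊥); enqueue [2]
  #6 pop 0: in=⊤ → ⊤ (was 3); enqueue [3,4]
  #7 pop 1: in=⊤ → ⊤ (was 0); enqueue []
  #8 pop 2: in=⊤ → ⊤ (no change)
  #9 pop 3: in=⊤ → ⊤ (no change)
  #10 pop 4: in=⊤ → ⊤ (no change)

Fixpoint:
  val[0] = ⊤
  val[1] = ⊤
  val[2] = ⊤
  val[3] = ⊤
  val[4] = ⊤

⊤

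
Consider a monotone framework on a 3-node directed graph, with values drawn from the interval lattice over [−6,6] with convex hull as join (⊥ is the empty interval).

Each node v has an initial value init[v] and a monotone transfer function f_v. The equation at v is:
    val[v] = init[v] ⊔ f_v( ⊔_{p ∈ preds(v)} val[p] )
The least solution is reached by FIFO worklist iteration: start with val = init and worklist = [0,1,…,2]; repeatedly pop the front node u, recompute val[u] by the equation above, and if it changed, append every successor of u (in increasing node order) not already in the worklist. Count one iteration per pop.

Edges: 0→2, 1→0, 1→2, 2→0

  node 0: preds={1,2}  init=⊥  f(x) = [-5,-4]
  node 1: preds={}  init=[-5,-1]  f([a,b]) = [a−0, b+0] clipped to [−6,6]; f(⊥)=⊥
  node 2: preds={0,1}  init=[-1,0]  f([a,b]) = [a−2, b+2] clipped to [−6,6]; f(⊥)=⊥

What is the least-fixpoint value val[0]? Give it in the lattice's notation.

Iteration log — 4 steps:
  step 1. node 0  ⊔preds=[-5,0]  new=[-5,-4]  old=⊥  +wl: 
  step 2. node 1  ⊔preds=⊥  new=[-5,-1]  stable
  step 3. node 2  ⊔preds=[-5,-1]  new=[-6,1]  old=[-1,0]  +wl: 0
  step 4. node 0  ⊔preds=[-6,1]  new=[-5,-4]  stable

Least fixpoint reached:
  node 0: [-5,-4]
  node 1: [-5,-1]
  node 2: [-6,1]

[-5,-4]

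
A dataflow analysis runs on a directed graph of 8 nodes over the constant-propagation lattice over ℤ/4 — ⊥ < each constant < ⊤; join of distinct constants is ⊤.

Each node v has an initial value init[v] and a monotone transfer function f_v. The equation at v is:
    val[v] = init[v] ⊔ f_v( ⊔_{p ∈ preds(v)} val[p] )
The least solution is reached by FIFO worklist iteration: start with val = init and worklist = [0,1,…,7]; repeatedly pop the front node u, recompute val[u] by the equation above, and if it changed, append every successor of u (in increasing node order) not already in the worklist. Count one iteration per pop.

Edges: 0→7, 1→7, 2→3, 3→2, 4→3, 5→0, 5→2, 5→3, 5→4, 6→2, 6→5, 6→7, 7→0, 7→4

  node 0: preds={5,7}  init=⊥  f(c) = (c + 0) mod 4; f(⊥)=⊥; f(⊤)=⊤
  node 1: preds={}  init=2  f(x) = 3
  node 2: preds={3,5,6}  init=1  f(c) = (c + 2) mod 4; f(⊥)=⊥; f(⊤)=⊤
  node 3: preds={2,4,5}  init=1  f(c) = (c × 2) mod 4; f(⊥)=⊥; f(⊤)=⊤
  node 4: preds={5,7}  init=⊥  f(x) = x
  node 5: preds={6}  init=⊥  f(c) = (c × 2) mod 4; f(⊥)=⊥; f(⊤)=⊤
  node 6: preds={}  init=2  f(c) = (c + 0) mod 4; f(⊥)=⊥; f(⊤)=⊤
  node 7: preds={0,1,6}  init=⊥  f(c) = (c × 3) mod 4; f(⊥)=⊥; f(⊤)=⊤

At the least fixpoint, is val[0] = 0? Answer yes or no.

no

Trace (14 dequeues):
  [1] u=0 | in ⊥ | out ⊥ | ==
  [2] u=1 | in ⊥ | out ⊤ | prev 2 | push {}
  [3] u=2 | in ⊤ | out ⊤ | prev 1 | push {}
  [4] u=3 | in ⊤ | out ⊤ | prev 1 | push {2}
  [5] u=4 | in ⊥ | out ⊥ | ==
  [6] u=5 | in 2 | out 0 | prev ⊥ | push {0,3,4}
  [7] u=6 | in ⊥ | out 2 | ==
  [8] u=7 | in ⊤ | out ⊤ | prev ⊥ | push {}
  [9] u=2 | in ⊤ | out ⊤ | ==
  [10] u=0 | in ⊤ | out ⊤ | prev ⊥ | push {7}
  [11] u=3 | in ⊤ | out ⊤ | ==
  [12] u=4 | in ⊤ | out ⊤ | prev ⊥ | push {3}
  [13] u=7 | in ⊤ | out ⊤ | ==
  [14] u=3 | in ⊤ | out ⊤ | ==

Converged values:
  [0] ⊤
  [1] ⊤
  [2] ⊤
  [3] ⊤
  [4] ⊤
  [5] 0
  [6] 2
  [7] ⊤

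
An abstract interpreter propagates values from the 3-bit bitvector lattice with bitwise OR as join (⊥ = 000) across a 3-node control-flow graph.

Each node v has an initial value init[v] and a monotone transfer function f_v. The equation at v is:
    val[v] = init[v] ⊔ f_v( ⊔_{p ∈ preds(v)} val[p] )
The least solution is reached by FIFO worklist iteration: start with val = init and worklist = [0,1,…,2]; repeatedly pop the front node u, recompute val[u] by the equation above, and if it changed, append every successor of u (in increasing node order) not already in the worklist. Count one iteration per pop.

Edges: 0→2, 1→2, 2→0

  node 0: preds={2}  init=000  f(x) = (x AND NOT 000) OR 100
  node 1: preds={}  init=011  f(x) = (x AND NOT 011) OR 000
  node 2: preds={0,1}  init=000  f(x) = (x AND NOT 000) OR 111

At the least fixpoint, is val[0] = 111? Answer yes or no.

Iteration log — 5 steps:
  step 1. node 0  ⊔preds=000  new=100  old=000  +wl: 
  step 2. node 1  ⊔preds=000  new=011  stable
  step 3. node 2  ⊔preds=111  new=111  old=000  +wl: 0
  step 4. node 0  ⊔preds=111  new=111  old=100  +wl: 2
  step 5. node 2  ⊔preds=111  new=111  stable

Least fixpoint reached:
  node 0: 111
  node 1: 011
  node 2: 111

yes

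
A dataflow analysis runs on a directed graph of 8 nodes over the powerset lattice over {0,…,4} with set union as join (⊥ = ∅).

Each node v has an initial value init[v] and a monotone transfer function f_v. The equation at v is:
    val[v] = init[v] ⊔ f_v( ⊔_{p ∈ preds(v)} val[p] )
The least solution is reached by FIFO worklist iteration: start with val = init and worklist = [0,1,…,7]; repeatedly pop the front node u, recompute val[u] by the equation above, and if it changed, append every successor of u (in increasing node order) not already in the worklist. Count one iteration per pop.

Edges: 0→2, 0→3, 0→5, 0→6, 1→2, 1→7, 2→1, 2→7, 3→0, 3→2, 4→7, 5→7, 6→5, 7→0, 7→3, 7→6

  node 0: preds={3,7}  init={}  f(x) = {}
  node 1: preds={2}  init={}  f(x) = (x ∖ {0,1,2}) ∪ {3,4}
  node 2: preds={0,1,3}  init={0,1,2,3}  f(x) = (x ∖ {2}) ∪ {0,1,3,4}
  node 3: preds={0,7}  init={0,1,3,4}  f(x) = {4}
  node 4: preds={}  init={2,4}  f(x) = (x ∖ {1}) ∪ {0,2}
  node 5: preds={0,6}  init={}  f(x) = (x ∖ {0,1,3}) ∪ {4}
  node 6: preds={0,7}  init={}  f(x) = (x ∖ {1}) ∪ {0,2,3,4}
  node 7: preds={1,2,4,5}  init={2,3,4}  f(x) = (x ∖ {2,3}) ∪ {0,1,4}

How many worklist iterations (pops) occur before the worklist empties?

14

Iteration log — 14 steps:
  step 1. node 0  ⊔preds={0,1,2,3,4}  new={}  stable
  step 2. node 1  ⊔preds={0,1,2,3}  new={3,4}  old={}  +wl: 
  step 3. node 2  ⊔preds={0,1,3,4}  new={0,1,2,3,4}  old={0,1,2,3}  +wl: 1
  step 4. node 3  ⊔preds={2,3,4}  new={0,1,3,4}  stable
  step 5. node 4  ⊔preds={}  new={0,2,4}  old={2,4}  +wl: 
  step 6. node 5  ⊔preds={}  new={4}  old={}  +wl: 
  step 7. node 6  ⊔preds={2,3,4}  new={0,2,3,4}  old={}  +wl: 5
  step 8. node 7  ⊔preds={0,1,2,3,4}  new={0,1,2,3,4}  old={2,3,4}  +wl: 0,3,6
  step 9. node 1  ⊔preds={0,1,2,3,4}  new={3,4}  stable
  step 10. node 5  ⊔preds={0,2,3,4}  new={2,4}  old={4}  +wl: 7
  step 11. node 0  ⊔preds={0,1,2,3,4}  new={}  stable
  step 12. node 3  ⊔preds={0,1,2,3,4}  new={0,1,3,4}  stable
  step 13. node 6  ⊔preds={0,1,2,3,4}  new={0,2,3,4}  stable
  step 14. node 7  ⊔preds={0,1,2,3,4}  new={0,1,2,3,4}  stable

Least fixpoint reached:
  node 0: {}
  node 1: {3,4}
  node 2: {0,1,2,3,4}
  node 3: {0,1,3,4}
  node 4: {0,2,4}
  node 5: {2,4}
  node 6: {0,2,3,4}
  node 7: {0,1,2,3,4}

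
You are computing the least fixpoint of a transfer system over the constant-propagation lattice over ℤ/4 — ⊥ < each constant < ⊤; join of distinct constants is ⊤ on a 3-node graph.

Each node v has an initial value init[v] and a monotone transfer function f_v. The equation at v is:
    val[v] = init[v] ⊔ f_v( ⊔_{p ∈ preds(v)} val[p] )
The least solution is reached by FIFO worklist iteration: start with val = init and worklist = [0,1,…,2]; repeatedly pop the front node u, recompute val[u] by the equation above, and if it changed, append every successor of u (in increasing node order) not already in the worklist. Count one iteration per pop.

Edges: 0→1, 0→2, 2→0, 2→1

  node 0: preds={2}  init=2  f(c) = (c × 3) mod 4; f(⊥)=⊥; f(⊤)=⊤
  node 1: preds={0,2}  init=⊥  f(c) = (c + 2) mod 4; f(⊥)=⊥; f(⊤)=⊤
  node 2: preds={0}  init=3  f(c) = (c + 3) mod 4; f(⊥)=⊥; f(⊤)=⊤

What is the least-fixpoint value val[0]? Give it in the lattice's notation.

⊤

Worklist (5 pops):
  #1 pop 0: in=3 → ⊤ (was 2); enqueue []
  #2 pop 1: in=⊤ → ⊤ (was ⊥); enqueue []
  #3 pop 2: in=⊤ → ⊤ (was 3); enqueue [0,1]
  #4 pop 0: in=⊤ → ⊤ (no change)
  #5 pop 1: in=⊤ → ⊤ (no change)

Fixpoint:
  val[0] = ⊤
  val[1] = ⊤
  val[2] = ⊤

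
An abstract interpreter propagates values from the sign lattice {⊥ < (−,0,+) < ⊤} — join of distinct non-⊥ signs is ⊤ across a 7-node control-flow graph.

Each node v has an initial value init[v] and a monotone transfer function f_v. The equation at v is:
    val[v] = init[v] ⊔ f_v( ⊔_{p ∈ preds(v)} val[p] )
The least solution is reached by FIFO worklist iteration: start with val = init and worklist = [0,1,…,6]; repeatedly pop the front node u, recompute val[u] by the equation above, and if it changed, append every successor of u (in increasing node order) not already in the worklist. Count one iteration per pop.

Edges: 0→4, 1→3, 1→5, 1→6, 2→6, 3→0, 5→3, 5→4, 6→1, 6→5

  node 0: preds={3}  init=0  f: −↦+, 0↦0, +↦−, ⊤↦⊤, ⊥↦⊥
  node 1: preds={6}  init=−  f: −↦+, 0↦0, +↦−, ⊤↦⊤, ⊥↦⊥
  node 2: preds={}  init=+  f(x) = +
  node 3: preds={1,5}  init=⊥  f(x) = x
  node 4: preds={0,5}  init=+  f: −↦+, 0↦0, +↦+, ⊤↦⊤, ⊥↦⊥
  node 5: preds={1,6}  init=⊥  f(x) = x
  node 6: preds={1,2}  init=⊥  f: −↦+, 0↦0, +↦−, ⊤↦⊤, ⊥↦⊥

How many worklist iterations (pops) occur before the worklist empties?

16

Trace (16 dequeues):
  [1] u=0 | in ⊥ | out 0 | ==
  [2] u=1 | in ⊥ | out − | ==
  [3] u=2 | in ⊥ | out + | ==
  [4] u=3 | in − | out − | prev ⊥ | push {0}
  [5] u=4 | in 0 | out ⊤ | prev + | push {}
  [6] u=5 | in − | out − | prev ⊥ | push {3,4}
  [7] u=6 | in ⊤ | out ⊤ | prev ⊥ | push {1,5}
  [8] u=0 | in − | out ⊤ | prev 0 | push {}
  [9] u=3 | in − | out − | ==
  [10] u=4 | in ⊤ | out ⊤ | ==
  [11] u=1 | in ⊤ | out ⊤ | prev − | push {3,6}
  [12] u=5 | in ⊤ | out ⊤ | prev − | push {4}
  [13] u=3 | in ⊤ | out ⊤ | prev − | push {0}
  [14] u=6 | in ⊤ | out ⊤ | ==
  [15] u=4 | in ⊤ | out ⊤ | ==
  [16] u=0 | in ⊤ | out ⊤ | ==

Converged values:
  [0] ⊤
  [1] ⊤
  [2] +
  [3] ⊤
  [4] ⊤
  [5] ⊤
  [6] ⊤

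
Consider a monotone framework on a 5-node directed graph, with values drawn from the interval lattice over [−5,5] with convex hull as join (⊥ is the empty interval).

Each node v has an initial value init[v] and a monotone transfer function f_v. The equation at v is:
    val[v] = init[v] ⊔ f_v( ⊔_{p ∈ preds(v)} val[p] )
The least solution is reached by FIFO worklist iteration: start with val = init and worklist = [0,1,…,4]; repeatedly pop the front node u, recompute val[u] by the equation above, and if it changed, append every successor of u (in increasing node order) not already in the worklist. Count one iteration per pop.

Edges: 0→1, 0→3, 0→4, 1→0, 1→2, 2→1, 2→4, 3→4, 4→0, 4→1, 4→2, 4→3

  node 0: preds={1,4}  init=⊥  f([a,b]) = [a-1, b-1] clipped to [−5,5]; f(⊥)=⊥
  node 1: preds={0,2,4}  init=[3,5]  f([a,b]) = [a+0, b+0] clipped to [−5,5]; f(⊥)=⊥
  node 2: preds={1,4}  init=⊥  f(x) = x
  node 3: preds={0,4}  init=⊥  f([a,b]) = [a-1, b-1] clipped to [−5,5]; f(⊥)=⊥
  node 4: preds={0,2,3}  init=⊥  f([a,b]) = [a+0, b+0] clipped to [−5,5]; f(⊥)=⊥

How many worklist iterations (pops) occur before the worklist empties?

27

Worklist (27 pops):
  #1 pop 0: in=[3,5] → [2,4] (was ⊥); enqueue []
  #2 pop 1: in=[2,4] → [2,5] (was [3,5]); enqueue [0]
  #3 pop 2: in=[2,5] → [2,5] (was ⊥); enqueue [1]
  #4 pop 3: in=[2,4] → [1,3] (was ⊥); enqueue []
  #5 pop 4: in=[1,5] → [1,5] (was ⊥); enqueue [2,3]
  #6 pop 0: in=[1,5] → [0,4] (was [2,4]); enqueue [4]
  #7 pop 1: in=[0,5] → [0,5] (was [2,5]); enqueue [0]
  #8 pop 2: in=[0,5] → [0,5] (was [2,5]); enqueue [1]
  #9 pop 3: in=[0,5] → [-1,4] (was [1,3]); enqueue []
  #10 pop 4: in=[-1,5] → [-1,5] (was [1,5]); enqueue [2,3]
  #11 pop 0: in=[-1,5] → [-2,4] (was [0,4]); enqueue [4]
  #12 pop 1: in=[-2,5] → [-2,5] (was [0,5]); enqueue [0]
  #13 pop 2: in=[-2,5] → [-2,5] (was [0,5]); enqueue [1]
  #14 pop 3: in=[-2,5] → [-3,4] (was [-1,4]); enqueue []
  #15 pop 4: in=[-3,5] → [-3,5] (was [-1,5]); enqueue [2,3]
  #16 pop 0: in=[-3,5] → [-4,4] (was [-2,4]); enqueue [4]
  #17 pop 1: in=[-4,5] → [-4,5] (was [-2,5]); enqueue [0]
  #18 pop 2: in=[-4,5] → [-4,5] (was [-2,5]); enqueue [1]
  #19 pop 3: in=[-4,5] → [-5,4] (was [-3,4]); enqueue []
  #20 pop 4: in=[-5,5] → [-5,5] (was [-3,5]); enqueue [2,3]
  #21 pop 0: in=[-5,5] → [-5,4] (was [-4,4]); enqueue [4]
  #22 pop 1: in=[-5,5] → [-5,5] (was [-4,5]); enqueue [0]
  #23 pop 2: in=[-5,5] → [-5,5] (was [-4,5]); enqueue [1]
  #24 pop 3: in=[-5,5] → [-5,4] (no change)
  #25 pop 4: in=[-5,5] → [-5,5] (no change)
  #26 pop 0: in=[-5,5] → [-5,4] (no change)
  #27 pop 1: in=[-5,5] → [-5,5] (no change)

Fixpoint:
  val[0] = [-5,4]
  val[1] = [-5,5]
  val[2] = [-5,5]
  val[3] = [-5,4]
  val[4] = [-5,5]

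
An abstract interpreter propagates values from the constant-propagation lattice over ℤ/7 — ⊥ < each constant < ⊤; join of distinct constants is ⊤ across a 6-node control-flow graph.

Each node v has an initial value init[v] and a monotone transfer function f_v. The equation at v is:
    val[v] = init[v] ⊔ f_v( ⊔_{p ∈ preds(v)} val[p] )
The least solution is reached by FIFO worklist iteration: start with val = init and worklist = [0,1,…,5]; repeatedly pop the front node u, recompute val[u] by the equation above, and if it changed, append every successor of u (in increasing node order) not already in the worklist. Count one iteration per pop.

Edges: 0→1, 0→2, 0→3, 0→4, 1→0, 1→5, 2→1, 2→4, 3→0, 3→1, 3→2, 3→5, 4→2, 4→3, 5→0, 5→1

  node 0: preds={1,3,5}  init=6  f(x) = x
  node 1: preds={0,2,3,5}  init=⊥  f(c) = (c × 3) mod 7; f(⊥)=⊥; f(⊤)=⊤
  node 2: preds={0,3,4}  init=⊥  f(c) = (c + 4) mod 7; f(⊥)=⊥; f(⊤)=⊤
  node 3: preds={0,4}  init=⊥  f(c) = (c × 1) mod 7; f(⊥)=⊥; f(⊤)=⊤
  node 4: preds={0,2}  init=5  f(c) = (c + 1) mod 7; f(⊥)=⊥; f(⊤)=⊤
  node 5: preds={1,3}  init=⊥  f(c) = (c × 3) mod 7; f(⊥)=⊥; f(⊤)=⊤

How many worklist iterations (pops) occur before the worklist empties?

13

Worklist (13 pops):
  #1 pop 0: in=⊥ → 6 (no change)
  #2 pop 1: in=6 → 4 (was ⊥); enqueue [0]
  #3 pop 2: in=⊤ → ⊤ (was ⊥); enqueue [1]
  #4 pop 3: in=⊤ → ⊤ (was ⊥); enqueue [2]
  #5 pop 4: in=⊤ → ⊤ (was 5); enqueue [3]
  #6 pop 5: in=⊤ → ⊤ (was ⊥); enqueue []
  #7 pop 0: in=⊤ → ⊤ (was 6); enqueue [4]
  #8 pop 1: in=⊤ → ⊤ (was 4); enqueue [0,5]
  #9 pop 2: in=⊤ → ⊤ (no change)
  #10 pop 3: in=⊤ → ⊤ (no change)
  #11 pop 4: in=⊤ → ⊤ (no change)
  #12 pop 0: in=⊤ → ⊤ (no change)
  #13 pop 5: in=⊤ → ⊤ (no change)

Fixpoint:
  val[0] = ⊤
  val[1] = ⊤
  val[2] = ⊤
  val[3] = ⊤
  val[4] = ⊤
  val[5] = ⊤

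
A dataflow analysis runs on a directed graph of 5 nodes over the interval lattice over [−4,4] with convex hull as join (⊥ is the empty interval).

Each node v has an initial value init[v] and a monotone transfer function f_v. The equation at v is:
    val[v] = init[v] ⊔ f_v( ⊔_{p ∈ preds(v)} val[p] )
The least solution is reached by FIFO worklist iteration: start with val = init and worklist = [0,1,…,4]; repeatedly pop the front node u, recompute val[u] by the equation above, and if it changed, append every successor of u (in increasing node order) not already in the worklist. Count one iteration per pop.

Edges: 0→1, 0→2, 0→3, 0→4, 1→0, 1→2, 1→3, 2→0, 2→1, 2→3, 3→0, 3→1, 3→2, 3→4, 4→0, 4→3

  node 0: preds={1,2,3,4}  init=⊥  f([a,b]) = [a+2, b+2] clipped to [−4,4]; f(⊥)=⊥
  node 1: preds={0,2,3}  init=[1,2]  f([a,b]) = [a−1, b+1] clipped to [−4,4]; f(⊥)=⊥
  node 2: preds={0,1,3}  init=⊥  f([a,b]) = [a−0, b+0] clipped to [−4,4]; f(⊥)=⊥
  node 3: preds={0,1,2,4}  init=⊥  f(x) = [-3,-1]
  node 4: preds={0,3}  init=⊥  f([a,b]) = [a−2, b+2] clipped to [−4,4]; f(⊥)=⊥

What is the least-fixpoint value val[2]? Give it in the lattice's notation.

[-4,4]

Worklist (12 pops):
  #1 pop 0: in=[1,2] → [3,4] (was ⊥); enqueue []
  #2 pop 1: in=[3,4] → [1,4] (was [1,2]); enqueue [0]
  #3 pop 2: in=[1,4] → [1,4] (was ⊥); enqueue [1]
  #4 pop 3: in=[1,4] → [-3,-1] (was ⊥); enqueue [2]
  #5 pop 4: in=[-3,4] → [-4,4] (was ⊥); enqueue [3]
  #6 pop 0: in=[-4,4] → [-2,4] (was [3,4]); enqueue [4]
  #7 pop 1: in=[-3,4] → [-4,4] (was [1,4]); enqueue [0]
  #8 pop 2: in=[-4,4] → [-4,4] (was [1,4]); enqueue [1]
  #9 pop 3: in=[-4,4] → [-3,-1] (no change)
  #10 pop 4: in=[-3,4] → [-4,4] (no change)
  #11 pop 0: in=[-4,4] → [-2,4] (no change)
  #12 pop 1: in=[-4,4] → [-4,4] (no change)

Fixpoint:
  val[0] = [-2,4]
  val[1] = [-4,4]
  val[2] = [-4,4]
  val[3] = [-3,-1]
  val[4] = [-4,4]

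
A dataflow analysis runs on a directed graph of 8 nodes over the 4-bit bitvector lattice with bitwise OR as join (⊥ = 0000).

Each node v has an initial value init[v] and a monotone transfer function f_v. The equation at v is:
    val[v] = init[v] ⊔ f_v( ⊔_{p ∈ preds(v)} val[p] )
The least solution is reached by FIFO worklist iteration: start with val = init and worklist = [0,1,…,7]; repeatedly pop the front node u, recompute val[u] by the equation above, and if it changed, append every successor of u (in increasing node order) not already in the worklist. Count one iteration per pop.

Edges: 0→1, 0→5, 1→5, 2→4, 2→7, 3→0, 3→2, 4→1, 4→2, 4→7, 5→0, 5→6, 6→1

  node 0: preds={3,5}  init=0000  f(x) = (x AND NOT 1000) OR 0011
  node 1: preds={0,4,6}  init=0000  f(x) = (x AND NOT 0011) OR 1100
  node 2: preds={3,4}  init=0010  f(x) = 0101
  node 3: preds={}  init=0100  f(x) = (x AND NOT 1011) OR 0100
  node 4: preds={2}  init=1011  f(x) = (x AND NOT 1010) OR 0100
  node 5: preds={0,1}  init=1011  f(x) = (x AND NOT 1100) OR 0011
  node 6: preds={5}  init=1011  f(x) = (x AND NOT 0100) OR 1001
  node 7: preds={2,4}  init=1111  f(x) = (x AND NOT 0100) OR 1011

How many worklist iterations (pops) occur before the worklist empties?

10

Iteration log — 10 steps:
  step 1. node 0  ⊔preds=1111  new=0111  old=0000  +wl: 
  step 2. node 1  ⊔preds=1111  new=1100  old=0000  +wl: 
  step 3. node 2  ⊔preds=1111  new=0111  old=0010  +wl: 
  step 4. node 3  ⊔preds=0000  new=0100  stable
  step 5. node 4  ⊔preds=0111  new=1111  old=1011  +wl: 1,2
  step 6. node 5  ⊔preds=1111  new=1011  stable
  step 7. node 6  ⊔preds=1011  new=1011  stable
  step 8. node 7  ⊔preds=1111  new=1111  stable
  step 9. node 1  ⊔preds=1111  new=1100  stable
  step 10. node 2  ⊔preds=1111  new=0111  stable

Least fixpoint reached:
  node 0: 0111
  node 1: 1100
  node 2: 0111
  node 3: 0100
  node 4: 1111
  node 5: 1011
  node 6: 1011
  node 7: 1111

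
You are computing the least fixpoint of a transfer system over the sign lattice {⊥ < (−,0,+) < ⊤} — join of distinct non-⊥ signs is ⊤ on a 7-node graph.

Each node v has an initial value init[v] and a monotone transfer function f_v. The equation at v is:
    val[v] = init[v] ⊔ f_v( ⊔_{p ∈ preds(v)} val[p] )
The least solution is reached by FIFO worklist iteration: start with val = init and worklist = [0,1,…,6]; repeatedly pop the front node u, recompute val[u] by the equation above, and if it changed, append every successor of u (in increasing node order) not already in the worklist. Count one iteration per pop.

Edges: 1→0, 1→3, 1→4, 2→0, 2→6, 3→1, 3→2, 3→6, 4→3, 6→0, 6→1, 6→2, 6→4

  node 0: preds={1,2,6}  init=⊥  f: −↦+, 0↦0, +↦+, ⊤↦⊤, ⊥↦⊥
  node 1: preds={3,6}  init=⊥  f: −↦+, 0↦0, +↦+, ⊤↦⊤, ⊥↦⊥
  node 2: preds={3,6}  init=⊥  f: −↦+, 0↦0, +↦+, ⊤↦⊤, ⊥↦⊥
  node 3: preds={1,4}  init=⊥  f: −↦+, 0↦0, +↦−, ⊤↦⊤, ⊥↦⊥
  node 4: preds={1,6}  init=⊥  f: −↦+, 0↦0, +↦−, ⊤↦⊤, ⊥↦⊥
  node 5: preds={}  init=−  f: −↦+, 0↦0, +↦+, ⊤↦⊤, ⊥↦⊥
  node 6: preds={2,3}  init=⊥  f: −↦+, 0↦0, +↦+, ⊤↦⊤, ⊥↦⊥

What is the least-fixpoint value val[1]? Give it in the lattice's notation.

Iteration log — 7 steps:
  step 1. node 0  ⊔preds=⊥  new=⊥  stable
  step 2. node 1  ⊔preds=⊥  new=⊥  stable
  step 3. node 2  ⊔preds=⊥  new=⊥  stable
  step 4. node 3  ⊔preds=⊥  new=⊥  stable
  step 5. node 4  ⊔preds=⊥  new=⊥  stable
  step 6. node 5  ⊔preds=⊥  new=−  stable
  step 7. node 6  ⊔preds=⊥  new=⊥  stable

Least fixpoint reached:
  node 0: ⊥
  node 1: ⊥
  node 2: ⊥
  node 3: ⊥
  node 4: ⊥
  node 5: −
  node 6: ⊥

⊥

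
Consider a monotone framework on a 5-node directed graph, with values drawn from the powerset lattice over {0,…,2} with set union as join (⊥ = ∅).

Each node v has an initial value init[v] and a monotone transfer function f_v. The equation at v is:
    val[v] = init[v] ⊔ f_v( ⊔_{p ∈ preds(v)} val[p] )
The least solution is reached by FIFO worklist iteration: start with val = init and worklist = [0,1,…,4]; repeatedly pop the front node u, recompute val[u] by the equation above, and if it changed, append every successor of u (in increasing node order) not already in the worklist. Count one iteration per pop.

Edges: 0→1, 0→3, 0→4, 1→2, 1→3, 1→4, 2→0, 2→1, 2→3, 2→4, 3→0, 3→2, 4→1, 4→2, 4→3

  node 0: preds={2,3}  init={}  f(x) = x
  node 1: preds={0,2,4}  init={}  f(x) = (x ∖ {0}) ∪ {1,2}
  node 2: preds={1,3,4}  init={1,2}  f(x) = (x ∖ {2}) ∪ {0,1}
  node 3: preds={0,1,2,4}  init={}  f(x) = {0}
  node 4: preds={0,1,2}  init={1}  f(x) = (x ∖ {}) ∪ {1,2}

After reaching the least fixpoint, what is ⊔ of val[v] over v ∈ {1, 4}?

{0,1,2}

Trace (10 dequeues):
  [1] u=0 | in {1,2} | out {1,2} | prev {} | push {}
  [2] u=1 | in {1,2} | out {1,2} | prev {} | push {}
  [3] u=2 | in {1,2} | out {0,1,2} | prev {1,2} | push {0,1}
  [4] u=3 | in {0,1,2} | out {0} | prev {} | push {2}
  [5] u=4 | in {0,1,2} | out {0,1,2} | prev {1} | push {3}
  [6] u=0 | in {0,1,2} | out {0,1,2} | prev {1,2} | push {4}
  [7] u=1 | in {0,1,2} | out {1,2} | ==
  [8] u=2 | in {0,1,2} | out {0,1,2} | ==
  [9] u=3 | in {0,1,2} | out {0} | ==
  [10] u=4 | in {0,1,2} | out {0,1,2} | ==

Converged values:
  [0] {0,1,2}
  [1] {1,2}
  [2] {0,1,2}
  [3] {0}
  [4] {0,1,2}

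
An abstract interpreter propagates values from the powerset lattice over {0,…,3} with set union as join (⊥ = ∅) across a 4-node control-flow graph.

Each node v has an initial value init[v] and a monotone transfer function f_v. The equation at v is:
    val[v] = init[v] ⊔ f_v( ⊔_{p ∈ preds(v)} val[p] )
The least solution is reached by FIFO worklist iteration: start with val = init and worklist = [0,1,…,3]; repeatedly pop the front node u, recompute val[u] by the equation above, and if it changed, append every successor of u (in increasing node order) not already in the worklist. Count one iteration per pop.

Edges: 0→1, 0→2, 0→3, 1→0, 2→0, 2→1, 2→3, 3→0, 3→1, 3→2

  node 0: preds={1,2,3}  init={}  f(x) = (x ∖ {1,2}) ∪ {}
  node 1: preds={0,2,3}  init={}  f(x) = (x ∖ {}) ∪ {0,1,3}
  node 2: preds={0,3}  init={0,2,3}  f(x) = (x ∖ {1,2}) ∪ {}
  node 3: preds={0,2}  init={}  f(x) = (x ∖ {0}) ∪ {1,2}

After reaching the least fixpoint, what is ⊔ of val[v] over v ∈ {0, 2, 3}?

{0,1,2,3}

Trace (7 dequeues):
  [1] u=0 | in {0,2,3} | out {0,3} | prev {} | push {}
  [2] u=1 | in {0,2,3} | out {0,1,2,3} | prev {} | push {0}
  [3] u=2 | in {0,3} | out {0,2,3} | ==
  [4] u=3 | in {0,2,3} | out {1,2,3} | prev {} | push {1,2}
  [5] u=0 | in {0,1,2,3} | out {0,3} | ==
  [6] u=1 | in {0,1,2,3} | out {0,1,2,3} | ==
  [7] u=2 | in {0,1,2,3} | out {0,2,3} | ==

Converged values:
  [0] {0,3}
  [1] {0,1,2,3}
  [2] {0,2,3}
  [3] {1,2,3}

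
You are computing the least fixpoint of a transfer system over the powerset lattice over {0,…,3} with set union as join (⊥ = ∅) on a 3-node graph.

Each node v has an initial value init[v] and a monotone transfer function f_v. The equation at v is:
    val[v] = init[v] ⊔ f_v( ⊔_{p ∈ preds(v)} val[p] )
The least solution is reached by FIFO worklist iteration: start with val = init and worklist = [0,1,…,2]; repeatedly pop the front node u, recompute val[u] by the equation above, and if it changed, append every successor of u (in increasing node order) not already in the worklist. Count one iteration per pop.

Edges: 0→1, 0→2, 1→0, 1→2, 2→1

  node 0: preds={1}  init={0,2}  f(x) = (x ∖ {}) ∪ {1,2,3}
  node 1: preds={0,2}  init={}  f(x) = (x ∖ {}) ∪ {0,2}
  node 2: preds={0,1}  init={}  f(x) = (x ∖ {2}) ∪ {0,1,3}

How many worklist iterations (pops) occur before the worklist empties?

5

Iteration log — 5 steps:
  step 1. node 0  ⊔preds={}  new={0,1,2,3}  old={0,2}  +wl: 
  step 2. node 1  ⊔preds={0,1,2,3}  new={0,1,2,3}  old={}  +wl: 0
  step 3. node 2  ⊔preds={0,1,2,3}  new={0,1,3}  old={}  +wl: 1
  step 4. node 0  ⊔preds={0,1,2,3}  new={0,1,2,3}  stable
  step 5. node 1  ⊔preds={0,1,2,3}  new={0,1,2,3}  stable

Least fixpoint reached:
  node 0: {0,1,2,3}
  node 1: {0,1,2,3}
  node 2: {0,1,3}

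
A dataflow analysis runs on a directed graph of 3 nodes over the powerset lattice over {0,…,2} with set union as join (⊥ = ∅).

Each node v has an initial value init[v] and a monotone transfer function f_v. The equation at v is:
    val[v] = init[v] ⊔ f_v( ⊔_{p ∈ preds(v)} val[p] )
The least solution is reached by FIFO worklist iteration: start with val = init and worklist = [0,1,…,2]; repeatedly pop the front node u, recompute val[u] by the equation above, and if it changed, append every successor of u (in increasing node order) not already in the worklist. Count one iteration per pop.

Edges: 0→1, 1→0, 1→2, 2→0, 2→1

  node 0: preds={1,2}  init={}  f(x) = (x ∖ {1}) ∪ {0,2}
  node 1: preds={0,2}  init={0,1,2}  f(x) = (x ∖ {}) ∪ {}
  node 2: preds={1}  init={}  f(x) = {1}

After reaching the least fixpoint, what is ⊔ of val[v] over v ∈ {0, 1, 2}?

Worklist (5 pops):
  #1 pop 0: in={0,1,2} → {0,2} (was {}); enqueue []
  #2 pop 1: in={0,2} → {0,1,2} (no change)
  #3 pop 2: in={0,1,2} → {1} (was {}); enqueue [0,1]
  #4 pop 0: in={0,1,2} → {0,2} (no change)
  #5 pop 1: in={0,1,2} → {0,1,2} (no change)

Fixpoint:
  val[0] = {0,2}
  val[1] = {0,1,2}
  val[2] = {1}

{0,1,2}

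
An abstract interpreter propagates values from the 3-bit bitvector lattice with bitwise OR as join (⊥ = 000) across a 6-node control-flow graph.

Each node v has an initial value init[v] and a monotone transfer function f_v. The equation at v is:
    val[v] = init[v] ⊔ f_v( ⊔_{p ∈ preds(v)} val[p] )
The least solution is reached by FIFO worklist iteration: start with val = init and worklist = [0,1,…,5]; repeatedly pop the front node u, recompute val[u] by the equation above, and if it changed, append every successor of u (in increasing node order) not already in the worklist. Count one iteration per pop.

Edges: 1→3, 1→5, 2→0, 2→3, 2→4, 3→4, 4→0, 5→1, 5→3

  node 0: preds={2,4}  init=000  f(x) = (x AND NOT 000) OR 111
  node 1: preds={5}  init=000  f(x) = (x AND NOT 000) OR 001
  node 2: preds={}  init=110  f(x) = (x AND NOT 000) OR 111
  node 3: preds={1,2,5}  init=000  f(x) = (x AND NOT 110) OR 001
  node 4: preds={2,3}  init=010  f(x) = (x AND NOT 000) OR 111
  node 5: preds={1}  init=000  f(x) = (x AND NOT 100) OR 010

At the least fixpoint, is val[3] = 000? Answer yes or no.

no

Trace (10 dequeues):
  [1] u=0 | in 110 | out 111 | prev 000 | push {}
  [2] u=1 | in 000 | out 001 | prev 000 | push {}
  [3] u=2 | in 000 | out 111 | prev 110 | push {0}
  [4] u=3 | in 111 | out 001 | prev 000 | push {}
  [5] u=4 | in 111 | out 111 | prev 010 | push {}
  [6] u=5 | in 001 | out 011 | prev 000 | push {1,3}
  [7] u=0 | in 111 | out 111 | ==
  [8] u=1 | in 011 | out 011 | prev 001 | push {5}
  [9] u=3 | in 111 | out 001 | ==
  [10] u=5 | in 011 | out 011 | ==

Converged values:
  [0] 111
  [1] 011
  [2] 111
  [3] 001
  [4] 111
  [5] 011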